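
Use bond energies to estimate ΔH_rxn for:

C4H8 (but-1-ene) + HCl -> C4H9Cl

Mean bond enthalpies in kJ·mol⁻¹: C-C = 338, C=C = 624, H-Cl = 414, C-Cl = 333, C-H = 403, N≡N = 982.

Bonds broken (reactants):
  C-C: 2 × 338 = 676
  C-H: 8 × 403 = 3224
  C=C: 1 × 624 = 624
  H-Cl: 1 × 414 = 414
  Σ(broken) = 4938 kJ
Bonds formed (products):
  C-C: 3 × 338 = 1014
  C-Cl: 1 × 333 = 333
  C-H: 9 × 403 = 3627
  Σ(formed) = 4974 kJ
ΔH = Σ(broken) − Σ(formed) = 4938 − 4974 = −36 kJ

ΔH ≈ −36 kJ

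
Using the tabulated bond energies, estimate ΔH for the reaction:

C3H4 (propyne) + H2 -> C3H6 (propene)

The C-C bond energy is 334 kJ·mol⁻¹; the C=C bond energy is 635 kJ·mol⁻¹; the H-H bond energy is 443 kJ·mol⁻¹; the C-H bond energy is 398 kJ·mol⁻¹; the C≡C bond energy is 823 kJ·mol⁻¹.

ΔH ≈ −165 kJ

Bonds broken (reactants):
  C≡C: 1 × 823 = 823
  C-C: 1 × 334 = 334
  C-H: 4 × 398 = 1592
  H-H: 1 × 443 = 443
  Σ(broken) = 3192 kJ
Bonds formed (products):
  C-C: 1 × 334 = 334
  C-H: 6 × 398 = 2388
  C=C: 1 × 635 = 635
  Σ(formed) = 3357 kJ
ΔH = Σ(broken) − Σ(formed) = 3192 − 3357 = −165 kJ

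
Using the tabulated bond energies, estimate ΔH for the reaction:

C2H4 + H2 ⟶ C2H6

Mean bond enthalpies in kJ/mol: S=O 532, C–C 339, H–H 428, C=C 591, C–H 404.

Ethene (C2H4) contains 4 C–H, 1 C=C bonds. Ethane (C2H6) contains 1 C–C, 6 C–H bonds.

Bonds broken (reactants):
  C–H: 4 × 404 = 1616
  C=C: 1 × 591 = 591
  H–H: 1 × 428 = 428
  Σ(broken) = 2635 kJ
Bonds formed (products):
  C–C: 1 × 339 = 339
  C–H: 6 × 404 = 2424
  Σ(formed) = 2763 kJ
ΔH = Σ(broken) − Σ(formed) = 2635 − 2763 = −128 kJ

ΔH ≈ −128 kJ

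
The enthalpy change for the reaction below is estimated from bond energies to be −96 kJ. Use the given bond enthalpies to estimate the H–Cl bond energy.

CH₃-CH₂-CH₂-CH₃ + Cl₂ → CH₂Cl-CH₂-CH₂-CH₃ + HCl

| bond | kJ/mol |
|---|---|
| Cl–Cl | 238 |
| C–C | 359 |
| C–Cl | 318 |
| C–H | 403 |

D(H–Cl) ≈ 419 kJ/mol

Let D be the H–Cl bond energy.
Σ(broken) = 3×359 + 10×403 + 1×238 = 5345
Σ(formed) = 3×359 + 1×318 + 9×403 + 1×D = 5022 + D
ΔH = Σ(broken) − Σ(formed) = (5345) − (5022 + D) = +323 − D
Setting this equal to −96 kJ gives D = 419 kJ/mol.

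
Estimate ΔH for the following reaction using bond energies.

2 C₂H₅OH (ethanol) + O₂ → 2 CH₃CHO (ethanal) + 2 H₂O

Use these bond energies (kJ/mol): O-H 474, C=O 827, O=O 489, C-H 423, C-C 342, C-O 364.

ΔH ≈ −539 kJ

Bonds broken (reactants):
  C-C: 2 × 342 = 684
  C-H: 10 × 423 = 4230
  C-O: 2 × 364 = 728
  O-H: 2 × 474 = 948
  O=O: 1 × 489 = 489
  Σ(broken) = 7079 kJ
Bonds formed (products):
  C-C: 2 × 342 = 684
  C-H: 8 × 423 = 3384
  C=O: 2 × 827 = 1654
  O-H: 4 × 474 = 1896
  Σ(formed) = 7618 kJ
ΔH = Σ(broken) − Σ(formed) = 7079 − 7618 = −539 kJ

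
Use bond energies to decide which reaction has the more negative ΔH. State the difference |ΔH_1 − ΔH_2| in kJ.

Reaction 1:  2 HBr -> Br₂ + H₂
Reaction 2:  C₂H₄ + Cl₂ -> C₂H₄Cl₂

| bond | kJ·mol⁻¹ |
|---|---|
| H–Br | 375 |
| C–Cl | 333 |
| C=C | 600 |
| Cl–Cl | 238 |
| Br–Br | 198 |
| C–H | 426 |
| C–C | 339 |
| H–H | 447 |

Reaction 1:
  Bonds broken (reactants):
    H–Br: 2 × 375 = 750
    Σ(broken) = 750 kJ
  Bonds formed (products):
    Br–Br: 1 × 198 = 198
    H–H: 1 × 447 = 447
    Σ(formed) = 645 kJ
  ΔH_1 = 750 − 645 = +105 kJ
Reaction 2:
  Bonds broken (reactants):
    C–H: 4 × 426 = 1704
    C=C: 1 × 600 = 600
    Cl–Cl: 1 × 238 = 238
    Σ(broken) = 2542 kJ
  Bonds formed (products):
    C–C: 1 × 339 = 339
    C–Cl: 2 × 333 = 666
    C–H: 4 × 426 = 1704
    Σ(formed) = 2709 kJ
  ΔH_2 = 2542 − 2709 = −167 kJ
ΔH_1 − ΔH_2 = +272 kJ, so reaction 2 has the more negative ΔH; |ΔH_1 − ΔH_2| = 272 kJ.

Reaction 2, by 272 kJ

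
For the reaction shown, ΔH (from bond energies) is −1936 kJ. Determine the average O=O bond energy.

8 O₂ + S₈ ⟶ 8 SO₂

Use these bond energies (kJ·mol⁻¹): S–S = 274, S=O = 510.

D(O=O) ≈ 504 kJ/mol

Let D be the O=O bond energy.
Σ(broken) = 8×D + 8×274 = 2192 + 8D
Σ(formed) = 16×510 = 8160
ΔH = Σ(broken) − Σ(formed) = (2192 + 8D) − (8160) = −5968 + 8D
Setting this equal to −1936 kJ gives 8D = 4032, so D = 504 kJ/mol.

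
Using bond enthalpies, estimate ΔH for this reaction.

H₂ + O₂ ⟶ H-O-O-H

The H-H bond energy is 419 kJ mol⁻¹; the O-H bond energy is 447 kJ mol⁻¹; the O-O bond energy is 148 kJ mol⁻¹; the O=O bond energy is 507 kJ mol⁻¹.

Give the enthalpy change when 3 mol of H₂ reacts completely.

ΔH = −348 kJ

Bonds broken (reactants):
  H-H: 1 × 419 = 419
  O=O: 1 × 507 = 507
  Σ(broken) = 926 kJ
Bonds formed (products):
  O-H: 2 × 447 = 894
  O-O: 1 × 148 = 148
  Σ(formed) = 1042 kJ
ΔH = Σ(broken) − Σ(formed) = 926 − 1042 = −116 kJ
For 3× the reaction as written: 3 × (−116) = −348 kJ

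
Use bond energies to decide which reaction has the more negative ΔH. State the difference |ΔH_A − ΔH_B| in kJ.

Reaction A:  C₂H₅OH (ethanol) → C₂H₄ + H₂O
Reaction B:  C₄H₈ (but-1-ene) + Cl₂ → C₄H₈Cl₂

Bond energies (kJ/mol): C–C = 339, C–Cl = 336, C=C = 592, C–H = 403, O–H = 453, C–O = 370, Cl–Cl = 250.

Reaction B, by 236 kJ

Reaction A:
  Bonds broken (reactants):
    C–C: 1 × 339 = 339
    C–H: 5 × 403 = 2015
    C–O: 1 × 370 = 370
    O–H: 1 × 453 = 453
    Σ(broken) = 3177 kJ
  Bonds formed (products):
    C–H: 4 × 403 = 1612
    C=C: 1 × 592 = 592
    O–H: 2 × 453 = 906
    Σ(formed) = 3110 kJ
  ΔH_A = 3177 − 3110 = +67 kJ
Reaction B:
  Bonds broken (reactants):
    C–C: 2 × 339 = 678
    C–H: 8 × 403 = 3224
    C=C: 1 × 592 = 592
    Cl–Cl: 1 × 250 = 250
    Σ(broken) = 4744 kJ
  Bonds formed (products):
    C–C: 3 × 339 = 1017
    C–Cl: 2 × 336 = 672
    C–H: 8 × 403 = 3224
    Σ(formed) = 4913 kJ
  ΔH_B = 4744 − 4913 = −169 kJ
ΔH_A − ΔH_B = +236 kJ, so reaction B has the more negative ΔH; |ΔH_A − ΔH_B| = 236 kJ.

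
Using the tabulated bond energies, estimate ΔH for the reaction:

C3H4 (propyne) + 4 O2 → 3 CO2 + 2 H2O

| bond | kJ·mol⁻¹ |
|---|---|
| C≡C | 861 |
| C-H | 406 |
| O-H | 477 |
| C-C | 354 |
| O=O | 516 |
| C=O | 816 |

ΔH ≈ −1901 kJ

Bonds broken (reactants):
  C≡C: 1 × 861 = 861
  C-C: 1 × 354 = 354
  C-H: 4 × 406 = 1624
  O=O: 4 × 516 = 2064
  Σ(broken) = 4903 kJ
Bonds formed (products):
  C=O: 6 × 816 = 4896
  O-H: 4 × 477 = 1908
  Σ(formed) = 6804 kJ
ΔH = Σ(broken) − Σ(formed) = 4903 − 6804 = −1901 kJ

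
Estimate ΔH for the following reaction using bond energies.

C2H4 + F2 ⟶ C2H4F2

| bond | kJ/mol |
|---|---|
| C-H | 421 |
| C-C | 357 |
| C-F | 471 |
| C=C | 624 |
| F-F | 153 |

Bonds broken (reactants):
  C-H: 4 × 421 = 1684
  C=C: 1 × 624 = 624
  F-F: 1 × 153 = 153
  Σ(broken) = 2461 kJ
Bonds formed (products):
  C-C: 1 × 357 = 357
  C-F: 2 × 471 = 942
  C-H: 4 × 421 = 1684
  Σ(formed) = 2983 kJ
ΔH = Σ(broken) − Σ(formed) = 2461 − 2983 = −522 kJ

ΔH ≈ −522 kJ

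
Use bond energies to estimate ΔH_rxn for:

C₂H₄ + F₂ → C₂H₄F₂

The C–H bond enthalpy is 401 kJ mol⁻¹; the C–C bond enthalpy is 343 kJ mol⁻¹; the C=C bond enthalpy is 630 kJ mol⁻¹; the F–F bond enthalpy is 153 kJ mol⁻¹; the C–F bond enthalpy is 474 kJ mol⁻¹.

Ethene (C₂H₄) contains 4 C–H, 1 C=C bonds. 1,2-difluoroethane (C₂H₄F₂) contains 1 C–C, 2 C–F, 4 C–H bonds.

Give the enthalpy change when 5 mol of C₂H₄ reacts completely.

ΔH = −2540 kJ

Bonds broken (reactants):
  C–H: 4 × 401 = 1604
  C=C: 1 × 630 = 630
  F–F: 1 × 153 = 153
  Σ(broken) = 2387 kJ
Bonds formed (products):
  C–C: 1 × 343 = 343
  C–F: 2 × 474 = 948
  C–H: 4 × 401 = 1604
  Σ(formed) = 2895 kJ
ΔH = Σ(broken) − Σ(formed) = 2387 − 2895 = −508 kJ
For 5× the reaction as written: 5 × (−508) = −2540 kJ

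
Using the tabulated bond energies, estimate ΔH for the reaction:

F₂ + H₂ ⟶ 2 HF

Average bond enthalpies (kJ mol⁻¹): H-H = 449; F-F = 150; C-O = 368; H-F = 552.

Bonds broken (reactants):
  F-F: 1 × 150 = 150
  H-H: 1 × 449 = 449
  Σ(broken) = 599 kJ
Bonds formed (products):
  H-F: 2 × 552 = 1104
  Σ(formed) = 1104 kJ
ΔH = Σ(broken) − Σ(formed) = 599 − 1104 = −505 kJ

ΔH ≈ −505 kJ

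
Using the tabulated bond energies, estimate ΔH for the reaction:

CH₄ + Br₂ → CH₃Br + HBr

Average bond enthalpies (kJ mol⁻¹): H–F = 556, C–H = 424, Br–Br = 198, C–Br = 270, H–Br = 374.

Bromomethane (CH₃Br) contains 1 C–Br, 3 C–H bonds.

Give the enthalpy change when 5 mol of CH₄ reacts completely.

ΔH = −110 kJ

Bonds broken (reactants):
  Br–Br: 1 × 198 = 198
  C–H: 4 × 424 = 1696
  Σ(broken) = 1894 kJ
Bonds formed (products):
  C–Br: 1 × 270 = 270
  C–H: 3 × 424 = 1272
  H–Br: 1 × 374 = 374
  Σ(formed) = 1916 kJ
ΔH = Σ(broken) − Σ(formed) = 1894 − 1916 = −22 kJ
For 5× the reaction as written: 5 × (−22) = −110 kJ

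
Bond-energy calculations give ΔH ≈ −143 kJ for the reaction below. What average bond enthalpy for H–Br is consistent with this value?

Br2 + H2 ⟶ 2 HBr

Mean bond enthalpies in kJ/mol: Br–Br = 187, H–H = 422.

D(H–Br) ≈ 376 kJ/mol

Let D be the H–Br bond energy.
Σ(broken) = 1×187 + 1×422 = 609
Σ(formed) = 2×D = 2D
ΔH = Σ(broken) − Σ(formed) = (609) − (2D) = +609 − 2D
Setting this equal to −143 kJ gives 2D = 752, so D = 376 kJ/mol.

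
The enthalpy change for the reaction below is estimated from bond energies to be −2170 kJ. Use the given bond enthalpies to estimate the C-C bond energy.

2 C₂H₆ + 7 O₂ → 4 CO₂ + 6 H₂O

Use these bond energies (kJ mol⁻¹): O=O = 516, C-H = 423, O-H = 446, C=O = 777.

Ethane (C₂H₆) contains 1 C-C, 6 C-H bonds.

D(C-C) ≈ 355 kJ/mol

Let D be the C-C bond energy.
Σ(broken) = 2×D + 12×423 + 7×516 = 8688 + 2D
Σ(formed) = 8×777 + 12×446 = 11568
ΔH = Σ(broken) − Σ(formed) = (8688 + 2D) − (11568) = −2880 + 2D
Setting this equal to −2170 kJ gives 2D = 710, so D = 355 kJ/mol.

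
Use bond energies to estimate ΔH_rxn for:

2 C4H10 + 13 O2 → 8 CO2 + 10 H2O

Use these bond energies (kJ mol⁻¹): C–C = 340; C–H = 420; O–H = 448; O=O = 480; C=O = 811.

ΔH ≈ −5256 kJ

Bonds broken (reactants):
  C–C: 6 × 340 = 2040
  C–H: 20 × 420 = 8400
  O=O: 13 × 480 = 6240
  Σ(broken) = 16680 kJ
Bonds formed (products):
  C=O: 16 × 811 = 12976
  O–H: 20 × 448 = 8960
  Σ(formed) = 21936 kJ
ΔH = Σ(broken) − Σ(formed) = 16680 − 21936 = −5256 kJ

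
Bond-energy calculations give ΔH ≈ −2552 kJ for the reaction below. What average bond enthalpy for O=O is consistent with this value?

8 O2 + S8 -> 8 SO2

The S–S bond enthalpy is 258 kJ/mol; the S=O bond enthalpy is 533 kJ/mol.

Let D be the O=O bond energy.
Σ(broken) = 8×D + 8×258 = 2064 + 8D
Σ(formed) = 16×533 = 8528
ΔH = Σ(broken) − Σ(formed) = (2064 + 8D) − (8528) = −6464 + 8D
Setting this equal to −2552 kJ gives 8D = 3912, so D = 489 kJ/mol.

D(O=O) ≈ 489 kJ/mol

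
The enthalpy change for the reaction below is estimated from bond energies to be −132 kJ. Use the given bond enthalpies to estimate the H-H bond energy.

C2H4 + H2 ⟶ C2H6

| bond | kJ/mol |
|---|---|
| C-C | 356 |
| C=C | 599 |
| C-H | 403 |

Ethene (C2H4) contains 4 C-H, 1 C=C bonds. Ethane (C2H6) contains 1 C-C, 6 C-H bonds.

Let D be the H-H bond energy.
Σ(broken) = 4×403 + 1×599 + 1×D = 2211 + D
Σ(formed) = 1×356 + 6×403 = 2774
ΔH = Σ(broken) − Σ(formed) = (2211 + D) − (2774) = −563 + D
Setting this equal to −132 kJ gives D = 431 kJ/mol.

D(H-H) ≈ 431 kJ/mol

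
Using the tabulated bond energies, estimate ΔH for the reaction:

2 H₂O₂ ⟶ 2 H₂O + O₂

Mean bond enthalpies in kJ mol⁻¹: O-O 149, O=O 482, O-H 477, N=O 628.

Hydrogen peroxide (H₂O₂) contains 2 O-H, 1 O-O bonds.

Bonds broken (reactants):
  O-H: 4 × 477 = 1908
  O-O: 2 × 149 = 298
  Σ(broken) = 2206 kJ
Bonds formed (products):
  O-H: 4 × 477 = 1908
  O=O: 1 × 482 = 482
  Σ(formed) = 2390 kJ
ΔH = Σ(broken) − Σ(formed) = 2206 − 2390 = −184 kJ

ΔH ≈ −184 kJ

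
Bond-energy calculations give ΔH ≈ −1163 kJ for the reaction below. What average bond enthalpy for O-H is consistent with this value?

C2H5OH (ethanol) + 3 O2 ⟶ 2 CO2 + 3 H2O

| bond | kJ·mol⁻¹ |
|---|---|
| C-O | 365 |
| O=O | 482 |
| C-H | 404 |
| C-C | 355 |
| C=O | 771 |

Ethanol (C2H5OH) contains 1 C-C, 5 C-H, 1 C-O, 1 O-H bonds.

D(O-H) ≈ 453 kJ/mol

Let D be the O-H bond energy.
Σ(broken) = 1×355 + 5×404 + 1×365 + 1×D + 3×482 = 4186 + D
Σ(formed) = 4×771 + 6×D = 3084 + 6D
ΔH = Σ(broken) − Σ(formed) = (4186 + D) − (3084 + 6D) = +1102 − 5D
Setting this equal to −1163 kJ gives 5D = 2265, so D = 453 kJ/mol.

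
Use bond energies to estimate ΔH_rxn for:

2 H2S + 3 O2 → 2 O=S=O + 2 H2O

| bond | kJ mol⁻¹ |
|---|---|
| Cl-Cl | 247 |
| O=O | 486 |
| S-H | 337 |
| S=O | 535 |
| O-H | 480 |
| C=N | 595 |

Bonds broken (reactants):
  O=O: 3 × 486 = 1458
  S-H: 4 × 337 = 1348
  Σ(broken) = 2806 kJ
Bonds formed (products):
  O-H: 4 × 480 = 1920
  S=O: 4 × 535 = 2140
  Σ(formed) = 4060 kJ
ΔH = Σ(broken) − Σ(formed) = 2806 − 4060 = −1254 kJ

ΔH ≈ −1254 kJ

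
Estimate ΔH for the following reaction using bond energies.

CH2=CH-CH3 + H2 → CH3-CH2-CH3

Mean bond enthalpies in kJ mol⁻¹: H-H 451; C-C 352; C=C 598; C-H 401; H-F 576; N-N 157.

ΔH ≈ −105 kJ

Bonds broken (reactants):
  C-C: 1 × 352 = 352
  C-H: 6 × 401 = 2406
  C=C: 1 × 598 = 598
  H-H: 1 × 451 = 451
  Σ(broken) = 3807 kJ
Bonds formed (products):
  C-C: 2 × 352 = 704
  C-H: 8 × 401 = 3208
  Σ(formed) = 3912 kJ
ΔH = Σ(broken) − Σ(formed) = 3807 − 3912 = −105 kJ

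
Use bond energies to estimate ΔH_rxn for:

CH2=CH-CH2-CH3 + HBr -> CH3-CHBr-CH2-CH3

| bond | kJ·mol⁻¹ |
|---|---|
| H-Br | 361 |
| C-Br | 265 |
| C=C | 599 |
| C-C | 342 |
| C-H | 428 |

Bonds broken (reactants):
  C-C: 2 × 342 = 684
  C-H: 8 × 428 = 3424
  C=C: 1 × 599 = 599
  H-Br: 1 × 361 = 361
  Σ(broken) = 5068 kJ
Bonds formed (products):
  C-Br: 1 × 265 = 265
  C-C: 3 × 342 = 1026
  C-H: 9 × 428 = 3852
  Σ(formed) = 5143 kJ
ΔH = Σ(broken) − Σ(formed) = 5068 − 5143 = −75 kJ

ΔH ≈ −75 kJ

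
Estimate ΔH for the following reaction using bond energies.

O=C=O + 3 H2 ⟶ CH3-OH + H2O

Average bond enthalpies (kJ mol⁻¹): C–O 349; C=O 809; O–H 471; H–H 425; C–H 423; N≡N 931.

Bonds broken (reactants):
  C=O: 2 × 809 = 1618
  H–H: 3 × 425 = 1275
  Σ(broken) = 2893 kJ
Bonds formed (products):
  C–H: 3 × 423 = 1269
  C–O: 1 × 349 = 349
  O–H: 3 × 471 = 1413
  Σ(formed) = 3031 kJ
ΔH = Σ(broken) − Σ(formed) = 2893 − 3031 = −138 kJ

ΔH ≈ −138 kJ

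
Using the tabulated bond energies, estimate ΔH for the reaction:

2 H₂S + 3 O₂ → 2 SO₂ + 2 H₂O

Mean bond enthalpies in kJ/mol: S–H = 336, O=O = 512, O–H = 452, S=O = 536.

ΔH ≈ −1072 kJ

Bonds broken (reactants):
  O=O: 3 × 512 = 1536
  S–H: 4 × 336 = 1344
  Σ(broken) = 2880 kJ
Bonds formed (products):
  O–H: 4 × 452 = 1808
  S=O: 4 × 536 = 2144
  Σ(formed) = 3952 kJ
ΔH = Σ(broken) − Σ(formed) = 2880 − 3952 = −1072 kJ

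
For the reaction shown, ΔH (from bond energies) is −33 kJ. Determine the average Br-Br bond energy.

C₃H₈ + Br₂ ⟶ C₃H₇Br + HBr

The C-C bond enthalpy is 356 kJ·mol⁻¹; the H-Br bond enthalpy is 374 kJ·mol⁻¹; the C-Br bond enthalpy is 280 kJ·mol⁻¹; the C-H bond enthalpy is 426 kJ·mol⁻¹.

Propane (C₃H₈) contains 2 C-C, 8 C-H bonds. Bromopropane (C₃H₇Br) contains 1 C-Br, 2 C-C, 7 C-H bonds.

Let D be the Br-Br bond energy.
Σ(broken) = 1×D + 2×356 + 8×426 = 4120 + D
Σ(formed) = 1×280 + 2×356 + 7×426 + 1×374 = 4348
ΔH = Σ(broken) − Σ(formed) = (4120 + D) − (4348) = −228 + D
Setting this equal to −33 kJ gives D = 195 kJ/mol.

D(Br-Br) ≈ 195 kJ/mol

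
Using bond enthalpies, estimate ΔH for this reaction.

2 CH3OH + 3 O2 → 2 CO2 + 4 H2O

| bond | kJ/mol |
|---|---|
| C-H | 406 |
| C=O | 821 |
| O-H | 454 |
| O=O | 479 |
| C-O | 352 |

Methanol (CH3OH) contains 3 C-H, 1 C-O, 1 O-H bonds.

ΔH ≈ −1431 kJ

Bonds broken (reactants):
  C-H: 6 × 406 = 2436
  C-O: 2 × 352 = 704
  O-H: 2 × 454 = 908
  O=O: 3 × 479 = 1437
  Σ(broken) = 5485 kJ
Bonds formed (products):
  C=O: 4 × 821 = 3284
  O-H: 8 × 454 = 3632
  Σ(formed) = 6916 kJ
ΔH = Σ(broken) − Σ(formed) = 5485 − 6916 = −1431 kJ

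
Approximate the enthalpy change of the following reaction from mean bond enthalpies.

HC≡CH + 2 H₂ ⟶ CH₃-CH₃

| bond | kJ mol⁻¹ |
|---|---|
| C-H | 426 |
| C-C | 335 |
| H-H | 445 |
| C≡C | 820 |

Bonds broken (reactants):
  C≡C: 1 × 820 = 820
  C-H: 2 × 426 = 852
  H-H: 2 × 445 = 890
  Σ(broken) = 2562 kJ
Bonds formed (products):
  C-C: 1 × 335 = 335
  C-H: 6 × 426 = 2556
  Σ(formed) = 2891 kJ
ΔH = Σ(broken) − Σ(formed) = 2562 − 2891 = −329 kJ

ΔH ≈ −329 kJ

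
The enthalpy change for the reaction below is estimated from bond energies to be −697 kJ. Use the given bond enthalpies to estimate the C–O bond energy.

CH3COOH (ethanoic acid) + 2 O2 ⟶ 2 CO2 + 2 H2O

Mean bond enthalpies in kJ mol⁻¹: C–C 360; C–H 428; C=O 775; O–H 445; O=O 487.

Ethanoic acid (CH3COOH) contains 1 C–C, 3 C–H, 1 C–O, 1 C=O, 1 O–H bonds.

D(C–O) ≈ 345 kJ/mol

Let D be the C–O bond energy.
Σ(broken) = 1×360 + 3×428 + 1×D + 1×775 + 1×445 + 2×487 = 3838 + D
Σ(formed) = 4×775 + 4×445 = 4880
ΔH = Σ(broken) − Σ(formed) = (3838 + D) − (4880) = −1042 + D
Setting this equal to −697 kJ gives D = 345 kJ/mol.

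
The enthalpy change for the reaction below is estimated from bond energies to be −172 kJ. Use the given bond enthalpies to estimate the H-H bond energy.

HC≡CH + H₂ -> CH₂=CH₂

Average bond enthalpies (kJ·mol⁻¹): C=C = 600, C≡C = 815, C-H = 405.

D(H-H) ≈ 423 kJ/mol

Let D be the H-H bond energy.
Σ(broken) = 1×815 + 2×405 + 1×D = 1625 + D
Σ(formed) = 4×405 + 1×600 = 2220
ΔH = Σ(broken) − Σ(formed) = (1625 + D) − (2220) = −595 + D
Setting this equal to −172 kJ gives D = 423 kJ/mol.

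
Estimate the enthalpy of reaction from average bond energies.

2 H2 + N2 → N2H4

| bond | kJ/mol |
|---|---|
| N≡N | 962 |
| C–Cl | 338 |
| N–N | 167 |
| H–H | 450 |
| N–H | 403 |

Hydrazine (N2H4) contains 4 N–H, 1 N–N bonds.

ΔH ≈ +83 kJ

Bonds broken (reactants):
  H–H: 2 × 450 = 900
  N≡N: 1 × 962 = 962
  Σ(broken) = 1862 kJ
Bonds formed (products):
  N–H: 4 × 403 = 1612
  N–N: 1 × 167 = 167
  Σ(formed) = 1779 kJ
ΔH = Σ(broken) − Σ(formed) = 1862 − 1779 = +83 kJ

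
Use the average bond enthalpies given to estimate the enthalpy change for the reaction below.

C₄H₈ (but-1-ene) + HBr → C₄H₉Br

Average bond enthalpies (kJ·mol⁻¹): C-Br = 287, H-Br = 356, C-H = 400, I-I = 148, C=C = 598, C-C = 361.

ΔH ≈ −94 kJ

Bonds broken (reactants):
  C-C: 2 × 361 = 722
  C-H: 8 × 400 = 3200
  C=C: 1 × 598 = 598
  H-Br: 1 × 356 = 356
  Σ(broken) = 4876 kJ
Bonds formed (products):
  C-Br: 1 × 287 = 287
  C-C: 3 × 361 = 1083
  C-H: 9 × 400 = 3600
  Σ(formed) = 4970 kJ
ΔH = Σ(broken) − Σ(formed) = 4876 − 4970 = −94 kJ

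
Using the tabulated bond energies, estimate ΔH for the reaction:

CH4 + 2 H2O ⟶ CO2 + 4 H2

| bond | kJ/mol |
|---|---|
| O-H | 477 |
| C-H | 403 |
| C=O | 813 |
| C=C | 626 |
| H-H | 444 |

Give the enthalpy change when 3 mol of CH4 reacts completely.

Bonds broken (reactants):
  C-H: 4 × 403 = 1612
  O-H: 4 × 477 = 1908
  Σ(broken) = 3520 kJ
Bonds formed (products):
  C=O: 2 × 813 = 1626
  H-H: 4 × 444 = 1776
  Σ(formed) = 3402 kJ
ΔH = Σ(broken) − Σ(formed) = 3520 − 3402 = +118 kJ
For 3× the reaction as written: 3 × (+118) = +354 kJ

ΔH = +354 kJ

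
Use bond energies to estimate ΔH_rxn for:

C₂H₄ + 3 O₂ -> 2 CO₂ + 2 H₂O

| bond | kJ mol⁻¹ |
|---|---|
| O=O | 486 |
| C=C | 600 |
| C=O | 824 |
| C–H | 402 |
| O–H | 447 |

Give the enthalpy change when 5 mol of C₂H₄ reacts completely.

ΔH = −7090 kJ

Bonds broken (reactants):
  C–H: 4 × 402 = 1608
  C=C: 1 × 600 = 600
  O=O: 3 × 486 = 1458
  Σ(broken) = 3666 kJ
Bonds formed (products):
  C=O: 4 × 824 = 3296
  O–H: 4 × 447 = 1788
  Σ(formed) = 5084 kJ
ΔH = Σ(broken) − Σ(formed) = 3666 − 5084 = −1418 kJ
For 5× the reaction as written: 5 × (−1418) = −7090 kJ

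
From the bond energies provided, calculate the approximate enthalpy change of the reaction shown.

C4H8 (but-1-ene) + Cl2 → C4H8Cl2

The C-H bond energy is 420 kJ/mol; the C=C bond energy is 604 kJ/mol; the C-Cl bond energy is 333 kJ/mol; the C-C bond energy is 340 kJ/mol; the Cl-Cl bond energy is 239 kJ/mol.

ΔH ≈ −163 kJ

Bonds broken (reactants):
  C-C: 2 × 340 = 680
  C-H: 8 × 420 = 3360
  C=C: 1 × 604 = 604
  Cl-Cl: 1 × 239 = 239
  Σ(broken) = 4883 kJ
Bonds formed (products):
  C-C: 3 × 340 = 1020
  C-Cl: 2 × 333 = 666
  C-H: 8 × 420 = 3360
  Σ(formed) = 5046 kJ
ΔH = Σ(broken) − Σ(formed) = 4883 − 5046 = −163 kJ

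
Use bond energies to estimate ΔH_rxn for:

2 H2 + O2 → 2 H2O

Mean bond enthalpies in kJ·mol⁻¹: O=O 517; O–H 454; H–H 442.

Bonds broken (reactants):
  H–H: 2 × 442 = 884
  O=O: 1 × 517 = 517
  Σ(broken) = 1401 kJ
Bonds formed (products):
  O–H: 4 × 454 = 1816
  Σ(formed) = 1816 kJ
ΔH = Σ(broken) − Σ(formed) = 1401 − 1816 = −415 kJ

ΔH ≈ −415 kJ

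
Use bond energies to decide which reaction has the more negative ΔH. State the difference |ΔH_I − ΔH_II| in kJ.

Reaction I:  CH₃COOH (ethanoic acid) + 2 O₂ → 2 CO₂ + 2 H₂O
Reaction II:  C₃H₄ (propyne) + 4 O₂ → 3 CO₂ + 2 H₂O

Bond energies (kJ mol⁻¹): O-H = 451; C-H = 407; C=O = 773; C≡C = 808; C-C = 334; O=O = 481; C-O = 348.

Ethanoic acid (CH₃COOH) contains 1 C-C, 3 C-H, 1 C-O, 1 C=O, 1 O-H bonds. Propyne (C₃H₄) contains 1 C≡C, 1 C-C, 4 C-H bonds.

Reaction II, by 941 kJ

Reaction I:
  Bonds broken (reactants):
    C-C: 1 × 334 = 334
    C-H: 3 × 407 = 1221
    C-O: 1 × 348 = 348
    C=O: 1 × 773 = 773
    O-H: 1 × 451 = 451
    O=O: 2 × 481 = 962
    Σ(broken) = 4089 kJ
  Bonds formed (products):
    C=O: 4 × 773 = 3092
    O-H: 4 × 451 = 1804
    Σ(formed) = 4896 kJ
  ΔH_I = 4089 − 4896 = −807 kJ
Reaction II:
  Bonds broken (reactants):
    C≡C: 1 × 808 = 808
    C-C: 1 × 334 = 334
    C-H: 4 × 407 = 1628
    O=O: 4 × 481 = 1924
    Σ(broken) = 4694 kJ
  Bonds formed (products):
    C=O: 6 × 773 = 4638
    O-H: 4 × 451 = 1804
    Σ(formed) = 6442 kJ
  ΔH_II = 4694 − 6442 = −1748 kJ
ΔH_I − ΔH_II = +941 kJ, so reaction II has the more negative ΔH; |ΔH_I − ΔH_II| = 941 kJ.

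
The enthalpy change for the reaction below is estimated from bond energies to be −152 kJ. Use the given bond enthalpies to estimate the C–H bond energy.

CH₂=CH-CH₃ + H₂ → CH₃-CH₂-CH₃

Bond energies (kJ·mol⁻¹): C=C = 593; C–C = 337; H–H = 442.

Let D be the C–H bond energy.
Σ(broken) = 1×337 + 6×D + 1×593 + 1×442 = 1372 + 6D
Σ(formed) = 2×337 + 8×D = 674 + 8D
ΔH = Σ(broken) − Σ(formed) = (1372 + 6D) − (674 + 8D) = +698 − 2D
Setting this equal to −152 kJ gives 2D = 850, so D = 425 kJ/mol.

D(C–H) ≈ 425 kJ/mol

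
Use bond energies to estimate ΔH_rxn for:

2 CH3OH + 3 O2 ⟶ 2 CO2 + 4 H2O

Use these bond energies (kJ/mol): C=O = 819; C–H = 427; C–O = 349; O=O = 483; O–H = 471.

ΔH ≈ −1393 kJ

Bonds broken (reactants):
  C–H: 6 × 427 = 2562
  C–O: 2 × 349 = 698
  O–H: 2 × 471 = 942
  O=O: 3 × 483 = 1449
  Σ(broken) = 5651 kJ
Bonds formed (products):
  C=O: 4 × 819 = 3276
  O–H: 8 × 471 = 3768
  Σ(formed) = 7044 kJ
ΔH = Σ(broken) − Σ(formed) = 5651 − 7044 = −1393 kJ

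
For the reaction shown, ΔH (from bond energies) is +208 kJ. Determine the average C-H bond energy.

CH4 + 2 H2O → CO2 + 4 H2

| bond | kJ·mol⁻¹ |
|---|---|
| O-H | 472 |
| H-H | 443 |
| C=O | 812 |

D(C-H) ≈ 429 kJ/mol

Let D be the C-H bond energy.
Σ(broken) = 4×D + 4×472 = 1888 + 4D
Σ(formed) = 2×812 + 4×443 = 3396
ΔH = Σ(broken) − Σ(formed) = (1888 + 4D) − (3396) = −1508 + 4D
Setting this equal to +208 kJ gives 4D = 1716, so D = 429 kJ/mol.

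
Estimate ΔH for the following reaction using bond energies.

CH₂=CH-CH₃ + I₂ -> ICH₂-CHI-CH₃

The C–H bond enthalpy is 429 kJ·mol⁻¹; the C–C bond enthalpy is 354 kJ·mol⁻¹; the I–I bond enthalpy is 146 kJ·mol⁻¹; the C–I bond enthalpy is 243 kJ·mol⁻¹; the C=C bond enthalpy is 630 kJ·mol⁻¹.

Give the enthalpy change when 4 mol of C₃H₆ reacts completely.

ΔH = −256 kJ

Bonds broken (reactants):
  C–C: 1 × 354 = 354
  C–H: 6 × 429 = 2574
  C=C: 1 × 630 = 630
  I–I: 1 × 146 = 146
  Σ(broken) = 3704 kJ
Bonds formed (products):
  C–C: 2 × 354 = 708
  C–H: 6 × 429 = 2574
  C–I: 2 × 243 = 486
  Σ(formed) = 3768 kJ
ΔH = Σ(broken) − Σ(formed) = 3704 − 3768 = −64 kJ
For 4× the reaction as written: 4 × (−64) = −256 kJ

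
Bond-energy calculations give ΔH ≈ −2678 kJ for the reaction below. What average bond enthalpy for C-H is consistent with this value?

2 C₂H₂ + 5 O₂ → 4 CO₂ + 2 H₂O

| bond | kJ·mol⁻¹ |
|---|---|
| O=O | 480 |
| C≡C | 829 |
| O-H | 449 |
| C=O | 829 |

Let D be the C-H bond energy.
Σ(broken) = 2×829 + 4×D + 5×480 = 4058 + 4D
Σ(formed) = 8×829 + 4×449 = 8428
ΔH = Σ(broken) − Σ(formed) = (4058 + 4D) − (8428) = −4370 + 4D
Setting this equal to −2678 kJ gives 4D = 1692, so D = 423 kJ/mol.

D(C-H) ≈ 423 kJ/mol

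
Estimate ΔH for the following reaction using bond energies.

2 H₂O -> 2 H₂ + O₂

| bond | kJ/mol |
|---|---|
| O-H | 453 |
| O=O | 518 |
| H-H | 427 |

ΔH ≈ +440 kJ

Bonds broken (reactants):
  O-H: 4 × 453 = 1812
  Σ(broken) = 1812 kJ
Bonds formed (products):
  H-H: 2 × 427 = 854
  O=O: 1 × 518 = 518
  Σ(formed) = 1372 kJ
ΔH = Σ(broken) − Σ(formed) = 1812 − 1372 = +440 kJ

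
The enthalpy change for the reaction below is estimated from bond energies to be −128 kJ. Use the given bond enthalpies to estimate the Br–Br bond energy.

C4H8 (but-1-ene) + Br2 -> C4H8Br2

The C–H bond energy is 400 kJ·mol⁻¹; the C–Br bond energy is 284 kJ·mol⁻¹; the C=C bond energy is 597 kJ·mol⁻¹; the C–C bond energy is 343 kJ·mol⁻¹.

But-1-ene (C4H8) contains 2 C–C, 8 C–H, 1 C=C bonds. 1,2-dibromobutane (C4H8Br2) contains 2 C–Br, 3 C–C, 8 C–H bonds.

Let D be the Br–Br bond energy.
Σ(broken) = 1×D + 2×343 + 8×400 + 1×597 = 4483 + D
Σ(formed) = 2×284 + 3×343 + 8×400 = 4797
ΔH = Σ(broken) − Σ(formed) = (4483 + D) − (4797) = −314 + D
Setting this equal to −128 kJ gives D = 186 kJ/mol.

D(Br–Br) ≈ 186 kJ/mol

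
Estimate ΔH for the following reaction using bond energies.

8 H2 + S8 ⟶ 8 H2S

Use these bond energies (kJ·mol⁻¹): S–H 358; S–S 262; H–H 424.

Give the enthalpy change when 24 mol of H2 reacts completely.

Bonds broken (reactants):
  H–H: 8 × 424 = 3392
  S–S: 8 × 262 = 2096
  Σ(broken) = 5488 kJ
Bonds formed (products):
  S–H: 16 × 358 = 5728
  Σ(formed) = 5728 kJ
ΔH = Σ(broken) − Σ(formed) = 5488 − 5728 = −240 kJ
For 3× the reaction as written: 3 × (−240) = −720 kJ

ΔH = −720 kJ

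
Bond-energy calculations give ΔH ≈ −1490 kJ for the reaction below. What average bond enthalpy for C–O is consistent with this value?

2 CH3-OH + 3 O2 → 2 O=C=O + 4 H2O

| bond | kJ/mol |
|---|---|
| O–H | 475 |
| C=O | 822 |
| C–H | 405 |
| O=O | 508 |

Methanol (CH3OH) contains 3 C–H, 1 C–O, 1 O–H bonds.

Let D be the C–O bond energy.
Σ(broken) = 6×405 + 2×D + 2×475 + 3×508 = 4904 + 2D
Σ(formed) = 4×822 + 8×475 = 7088
ΔH = Σ(broken) − Σ(formed) = (4904 + 2D) − (7088) = −2184 + 2D
Setting this equal to −1490 kJ gives 2D = 694, so D = 347 kJ/mol.

D(C–O) ≈ 347 kJ/mol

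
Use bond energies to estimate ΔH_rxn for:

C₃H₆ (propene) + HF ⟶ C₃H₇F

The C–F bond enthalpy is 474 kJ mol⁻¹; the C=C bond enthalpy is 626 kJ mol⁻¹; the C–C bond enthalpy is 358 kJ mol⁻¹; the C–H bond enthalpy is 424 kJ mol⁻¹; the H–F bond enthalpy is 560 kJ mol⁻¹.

Bonds broken (reactants):
  C–C: 1 × 358 = 358
  C–H: 6 × 424 = 2544
  C=C: 1 × 626 = 626
  H–F: 1 × 560 = 560
  Σ(broken) = 4088 kJ
Bonds formed (products):
  C–C: 2 × 358 = 716
  C–F: 1 × 474 = 474
  C–H: 7 × 424 = 2968
  Σ(formed) = 4158 kJ
ΔH = Σ(broken) − Σ(formed) = 4088 − 4158 = −70 kJ

ΔH ≈ −70 kJ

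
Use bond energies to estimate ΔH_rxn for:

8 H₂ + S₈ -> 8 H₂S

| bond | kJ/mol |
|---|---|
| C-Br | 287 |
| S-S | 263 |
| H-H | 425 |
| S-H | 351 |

ΔH ≈ −112 kJ

Bonds broken (reactants):
  H-H: 8 × 425 = 3400
  S-S: 8 × 263 = 2104
  Σ(broken) = 5504 kJ
Bonds formed (products):
  S-H: 16 × 351 = 5616
  Σ(formed) = 5616 kJ
ΔH = Σ(broken) − Σ(formed) = 5504 − 5616 = −112 kJ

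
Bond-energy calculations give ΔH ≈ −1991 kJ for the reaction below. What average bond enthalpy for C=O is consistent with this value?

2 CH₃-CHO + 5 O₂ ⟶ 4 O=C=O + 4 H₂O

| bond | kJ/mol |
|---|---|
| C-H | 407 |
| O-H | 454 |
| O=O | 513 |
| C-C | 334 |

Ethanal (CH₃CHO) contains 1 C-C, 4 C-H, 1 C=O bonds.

Let D be the C=O bond energy.
Σ(broken) = 2×334 + 8×407 + 2×D + 5×513 = 6489 + 2D
Σ(formed) = 8×D + 8×454 = 3632 + 8D
ΔH = Σ(broken) − Σ(formed) = (6489 + 2D) − (3632 + 8D) = +2857 − 6D
Setting this equal to −1991 kJ gives 6D = 4848, so D = 808 kJ/mol.

D(C=O) ≈ 808 kJ/mol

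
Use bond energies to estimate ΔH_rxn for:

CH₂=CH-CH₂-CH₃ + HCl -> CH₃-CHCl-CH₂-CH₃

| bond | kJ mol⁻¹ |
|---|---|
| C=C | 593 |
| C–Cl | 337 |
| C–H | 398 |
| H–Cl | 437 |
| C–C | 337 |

ΔH ≈ −42 kJ

Bonds broken (reactants):
  C–C: 2 × 337 = 674
  C–H: 8 × 398 = 3184
  C=C: 1 × 593 = 593
  H–Cl: 1 × 437 = 437
  Σ(broken) = 4888 kJ
Bonds formed (products):
  C–C: 3 × 337 = 1011
  C–Cl: 1 × 337 = 337
  C–H: 9 × 398 = 3582
  Σ(formed) = 4930 kJ
ΔH = Σ(broken) − Σ(formed) = 4888 − 4930 = −42 kJ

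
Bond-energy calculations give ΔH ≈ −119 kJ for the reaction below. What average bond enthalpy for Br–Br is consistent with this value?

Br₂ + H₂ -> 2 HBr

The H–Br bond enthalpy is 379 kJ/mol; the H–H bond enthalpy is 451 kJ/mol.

D(Br–Br) ≈ 188 kJ/mol

Let D be the Br–Br bond energy.
Σ(broken) = 1×D + 1×451 = 451 + D
Σ(formed) = 2×379 = 758
ΔH = Σ(broken) − Σ(formed) = (451 + D) − (758) = −307 + D
Setting this equal to −119 kJ gives D = 188 kJ/mol.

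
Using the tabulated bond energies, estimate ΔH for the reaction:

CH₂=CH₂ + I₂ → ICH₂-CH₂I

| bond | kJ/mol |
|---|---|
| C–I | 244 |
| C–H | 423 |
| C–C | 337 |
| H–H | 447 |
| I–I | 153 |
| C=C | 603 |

Bonds broken (reactants):
  C–H: 4 × 423 = 1692
  C=C: 1 × 603 = 603
  I–I: 1 × 153 = 153
  Σ(broken) = 2448 kJ
Bonds formed (products):
  C–C: 1 × 337 = 337
  C–H: 4 × 423 = 1692
  C–I: 2 × 244 = 488
  Σ(formed) = 2517 kJ
ΔH = Σ(broken) − Σ(formed) = 2448 − 2517 = −69 kJ

ΔH ≈ −69 kJ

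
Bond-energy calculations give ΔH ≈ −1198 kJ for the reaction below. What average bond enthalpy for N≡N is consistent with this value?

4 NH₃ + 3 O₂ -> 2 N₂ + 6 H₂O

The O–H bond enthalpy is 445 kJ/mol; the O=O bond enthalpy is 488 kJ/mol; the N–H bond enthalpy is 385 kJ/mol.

Let D be the N≡N bond energy.
Σ(broken) = 12×385 + 3×488 = 6084
Σ(formed) = 2×D + 12×445 = 5340 + 2D
ΔH = Σ(broken) − Σ(formed) = (6084) − (5340 + 2D) = +744 − 2D
Setting this equal to −1198 kJ gives 2D = 1942, so D = 971 kJ/mol.

D(N≡N) ≈ 971 kJ/mol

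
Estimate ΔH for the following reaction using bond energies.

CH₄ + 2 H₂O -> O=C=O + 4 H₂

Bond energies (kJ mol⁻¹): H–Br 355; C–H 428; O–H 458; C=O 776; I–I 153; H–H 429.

ΔH ≈ +276 kJ

Bonds broken (reactants):
  C–H: 4 × 428 = 1712
  O–H: 4 × 458 = 1832
  Σ(broken) = 3544 kJ
Bonds formed (products):
  C=O: 2 × 776 = 1552
  H–H: 4 × 429 = 1716
  Σ(formed) = 3268 kJ
ΔH = Σ(broken) − Σ(formed) = 3544 − 3268 = +276 kJ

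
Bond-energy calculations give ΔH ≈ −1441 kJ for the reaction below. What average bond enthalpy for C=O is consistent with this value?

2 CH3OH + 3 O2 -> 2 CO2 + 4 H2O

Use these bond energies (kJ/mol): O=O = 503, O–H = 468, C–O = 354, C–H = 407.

D(C=O) ≈ 823 kJ/mol

Let D be the C=O bond energy.
Σ(broken) = 6×407 + 2×354 + 2×468 + 3×503 = 5595
Σ(formed) = 4×D + 8×468 = 3744 + 4D
ΔH = Σ(broken) − Σ(formed) = (5595) − (3744 + 4D) = +1851 − 4D
Setting this equal to −1441 kJ gives 4D = 3292, so D = 823 kJ/mol.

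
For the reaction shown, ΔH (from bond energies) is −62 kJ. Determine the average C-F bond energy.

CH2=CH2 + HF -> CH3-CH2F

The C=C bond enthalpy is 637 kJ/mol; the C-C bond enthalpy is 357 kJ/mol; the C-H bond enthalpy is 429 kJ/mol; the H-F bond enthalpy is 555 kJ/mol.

Let D be the C-F bond energy.
Σ(broken) = 4×429 + 1×637 + 1×555 = 2908
Σ(formed) = 1×357 + 1×D + 5×429 = 2502 + D
ΔH = Σ(broken) − Σ(formed) = (2908) − (2502 + D) = +406 − D
Setting this equal to −62 kJ gives D = 468 kJ/mol.

D(C-F) ≈ 468 kJ/mol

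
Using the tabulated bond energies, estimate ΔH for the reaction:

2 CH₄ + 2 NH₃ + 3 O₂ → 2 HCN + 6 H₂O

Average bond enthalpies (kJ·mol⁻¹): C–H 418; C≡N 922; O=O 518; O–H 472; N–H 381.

Bonds broken (reactants):
  C–H: 8 × 418 = 3344
  N–H: 6 × 381 = 2286
  O=O: 3 × 518 = 1554
  Σ(broken) = 7184 kJ
Bonds formed (products):
  C≡N: 2 × 922 = 1844
  C–H: 2 × 418 = 836
  O–H: 12 × 472 = 5664
  Σ(formed) = 8344 kJ
ΔH = Σ(broken) − Σ(formed) = 7184 − 8344 = −1160 kJ

ΔH ≈ −1160 kJ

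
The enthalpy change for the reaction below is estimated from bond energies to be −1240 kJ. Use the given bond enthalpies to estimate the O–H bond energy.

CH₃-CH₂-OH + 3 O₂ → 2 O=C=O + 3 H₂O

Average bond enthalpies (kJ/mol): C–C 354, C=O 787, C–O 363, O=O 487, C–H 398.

D(O–H) ≈ 452 kJ/mol

Let D be the O–H bond energy.
Σ(broken) = 1×354 + 5×398 + 1×363 + 1×D + 3×487 = 4168 + D
Σ(formed) = 4×787 + 6×D = 3148 + 6D
ΔH = Σ(broken) − Σ(formed) = (4168 + D) − (3148 + 6D) = +1020 − 5D
Setting this equal to −1240 kJ gives 5D = 2260, so D = 452 kJ/mol.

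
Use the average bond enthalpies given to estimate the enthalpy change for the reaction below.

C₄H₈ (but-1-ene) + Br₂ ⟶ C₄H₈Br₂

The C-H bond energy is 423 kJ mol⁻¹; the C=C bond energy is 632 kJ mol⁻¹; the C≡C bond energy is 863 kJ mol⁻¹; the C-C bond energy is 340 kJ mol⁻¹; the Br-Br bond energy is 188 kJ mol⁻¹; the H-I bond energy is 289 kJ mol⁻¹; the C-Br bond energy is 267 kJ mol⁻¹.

Bonds broken (reactants):
  Br-Br: 1 × 188 = 188
  C-C: 2 × 340 = 680
  C-H: 8 × 423 = 3384
  C=C: 1 × 632 = 632
  Σ(broken) = 4884 kJ
Bonds formed (products):
  C-Br: 2 × 267 = 534
  C-C: 3 × 340 = 1020
  C-H: 8 × 423 = 3384
  Σ(formed) = 4938 kJ
ΔH = Σ(broken) − Σ(formed) = 4884 − 4938 = −54 kJ

ΔH ≈ −54 kJ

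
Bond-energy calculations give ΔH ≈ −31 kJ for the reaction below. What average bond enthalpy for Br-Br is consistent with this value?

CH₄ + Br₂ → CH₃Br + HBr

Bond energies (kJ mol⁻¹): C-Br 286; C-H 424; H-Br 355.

Let D be the Br-Br bond energy.
Σ(broken) = 1×D + 4×424 = 1696 + D
Σ(formed) = 1×286 + 3×424 + 1×355 = 1913
ΔH = Σ(broken) − Σ(formed) = (1696 + D) − (1913) = −217 + D
Setting this equal to −31 kJ gives D = 186 kJ/mol.

D(Br-Br) ≈ 186 kJ/mol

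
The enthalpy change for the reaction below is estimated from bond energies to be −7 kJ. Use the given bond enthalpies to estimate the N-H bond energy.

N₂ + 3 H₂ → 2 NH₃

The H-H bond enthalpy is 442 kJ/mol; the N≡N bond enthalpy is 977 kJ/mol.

Let D be the N-H bond energy.
Σ(broken) = 3×442 + 1×977 = 2303
Σ(formed) = 6×D = 6D
ΔH = Σ(broken) − Σ(formed) = (2303) − (6D) = +2303 − 6D
Setting this equal to −7 kJ gives 6D = 2310, so D = 385 kJ/mol.

D(N-H) ≈ 385 kJ/mol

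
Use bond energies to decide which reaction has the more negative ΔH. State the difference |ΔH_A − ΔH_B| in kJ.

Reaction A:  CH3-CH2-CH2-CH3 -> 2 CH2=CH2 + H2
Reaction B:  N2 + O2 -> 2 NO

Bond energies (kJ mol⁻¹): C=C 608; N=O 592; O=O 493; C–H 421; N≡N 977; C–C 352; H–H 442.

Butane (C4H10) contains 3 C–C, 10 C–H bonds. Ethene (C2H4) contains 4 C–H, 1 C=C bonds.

Reaction A, by 46 kJ

Reaction A:
  Bonds broken (reactants):
    C–C: 3 × 352 = 1056
    C–H: 10 × 421 = 4210
    Σ(broken) = 5266 kJ
  Bonds formed (products):
    C–H: 8 × 421 = 3368
    C=C: 2 × 608 = 1216
    H–H: 1 × 442 = 442
    Σ(formed) = 5026 kJ
  ΔH_A = 5266 − 5026 = +240 kJ
Reaction B:
  Bonds broken (reactants):
    N≡N: 1 × 977 = 977
    O=O: 1 × 493 = 493
    Σ(broken) = 1470 kJ
  Bonds formed (products):
    N=O: 2 × 592 = 1184
    Σ(formed) = 1184 kJ
  ΔH_B = 1470 − 1184 = +286 kJ
ΔH_A − ΔH_B = −46 kJ, so reaction A has the more negative ΔH; |ΔH_A − ΔH_B| = 46 kJ.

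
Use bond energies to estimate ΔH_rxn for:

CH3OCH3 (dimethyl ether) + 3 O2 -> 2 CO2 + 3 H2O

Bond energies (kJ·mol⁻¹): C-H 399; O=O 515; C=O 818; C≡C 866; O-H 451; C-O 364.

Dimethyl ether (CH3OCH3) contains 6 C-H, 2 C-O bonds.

Bonds broken (reactants):
  C-H: 6 × 399 = 2394
  C-O: 2 × 364 = 728
  O=O: 3 × 515 = 1545
  Σ(broken) = 4667 kJ
Bonds formed (products):
  C=O: 4 × 818 = 3272
  O-H: 6 × 451 = 2706
  Σ(formed) = 5978 kJ
ΔH = Σ(broken) − Σ(formed) = 4667 − 5978 = −1311 kJ

ΔH ≈ −1311 kJ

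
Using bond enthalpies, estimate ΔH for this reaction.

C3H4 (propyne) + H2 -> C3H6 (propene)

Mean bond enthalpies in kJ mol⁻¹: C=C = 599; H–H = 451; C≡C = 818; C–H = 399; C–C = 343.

ΔH ≈ −128 kJ

Bonds broken (reactants):
  C≡C: 1 × 818 = 818
  C–C: 1 × 343 = 343
  C–H: 4 × 399 = 1596
  H–H: 1 × 451 = 451
  Σ(broken) = 3208 kJ
Bonds formed (products):
  C–C: 1 × 343 = 343
  C–H: 6 × 399 = 2394
  C=C: 1 × 599 = 599
  Σ(formed) = 3336 kJ
ΔH = Σ(broken) − Σ(formed) = 3208 − 3336 = −128 kJ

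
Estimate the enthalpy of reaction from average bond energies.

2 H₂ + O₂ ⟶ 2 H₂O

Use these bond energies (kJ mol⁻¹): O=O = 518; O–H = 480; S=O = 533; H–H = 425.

Bonds broken (reactants):
  H–H: 2 × 425 = 850
  O=O: 1 × 518 = 518
  Σ(broken) = 1368 kJ
Bonds formed (products):
  O–H: 4 × 480 = 1920
  Σ(formed) = 1920 kJ
ΔH = Σ(broken) − Σ(formed) = 1368 − 1920 = −552 kJ

ΔH ≈ −552 kJ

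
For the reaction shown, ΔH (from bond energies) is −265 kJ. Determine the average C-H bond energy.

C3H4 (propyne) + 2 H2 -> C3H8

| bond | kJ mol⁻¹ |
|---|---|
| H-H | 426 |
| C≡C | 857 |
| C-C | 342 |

D(C-H) ≈ 408 kJ/mol

Let D be the C-H bond energy.
Σ(broken) = 1×857 + 1×342 + 4×D + 2×426 = 2051 + 4D
Σ(formed) = 2×342 + 8×D = 684 + 8D
ΔH = Σ(broken) − Σ(formed) = (2051 + 4D) − (684 + 8D) = +1367 − 4D
Setting this equal to −265 kJ gives 4D = 1632, so D = 408 kJ/mol.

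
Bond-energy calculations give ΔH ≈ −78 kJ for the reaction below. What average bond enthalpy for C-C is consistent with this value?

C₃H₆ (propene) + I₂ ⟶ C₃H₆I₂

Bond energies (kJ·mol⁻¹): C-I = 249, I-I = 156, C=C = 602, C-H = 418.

Let D be the C-C bond energy.
Σ(broken) = 1×D + 6×418 + 1×602 + 1×156 = 3266 + D
Σ(formed) = 2×D + 6×418 + 2×249 = 3006 + 2D
ΔH = Σ(broken) − Σ(formed) = (3266 + D) − (3006 + 2D) = +260 − D
Setting this equal to −78 kJ gives D = 338 kJ/mol.

D(C-C) ≈ 338 kJ/mol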